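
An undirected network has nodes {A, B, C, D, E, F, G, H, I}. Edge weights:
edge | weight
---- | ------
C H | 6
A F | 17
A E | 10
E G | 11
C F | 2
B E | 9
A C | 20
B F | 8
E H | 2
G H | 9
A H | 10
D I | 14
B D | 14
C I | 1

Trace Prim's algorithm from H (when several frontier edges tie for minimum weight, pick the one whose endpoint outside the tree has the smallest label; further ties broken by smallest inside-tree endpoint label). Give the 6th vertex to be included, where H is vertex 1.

Prim's algorithm from H:
Step 1: frontier [E H 2, C H 6, G H 9, A H 10] → take E H (2); add E.
Step 2: frontier [B E 9, A E 10, E G 11, C H 6, G H 9, A H 10] → take C H (6); add C.
Step 3: frontier [C I 1, C F 2, A C 20, B E 9, A E 10, E G 11, G H 9, A H 10] → take C I (1); add I.
Step 4: frontier [C F 2, A C 20, B E 9, A E 10, E G 11, G H 9, A H 10, D I 14] → take C F (2); add F.
Step 5: frontier [A C 20, B E 9, A E 10, E G 11, B F 8, A F 17, G H 9, A H 10, D I 14] → take B F (8); add B.
Step 6: frontier [B D 14, A C 20, A E 10, E G 11, A F 17, G H 9, A H 10, D I 14] → take G H (9); add G.
Step 7: frontier [B D 14, A C 20, A E 10, A F 17, A H 10, D I 14] → take A E (10); add A.
Step 8: frontier [B D 14, D I 14] → take B D (14); add D.
Vertex order: H, E, C, I, F, B, G, A, D. The 6th vertex is B.

B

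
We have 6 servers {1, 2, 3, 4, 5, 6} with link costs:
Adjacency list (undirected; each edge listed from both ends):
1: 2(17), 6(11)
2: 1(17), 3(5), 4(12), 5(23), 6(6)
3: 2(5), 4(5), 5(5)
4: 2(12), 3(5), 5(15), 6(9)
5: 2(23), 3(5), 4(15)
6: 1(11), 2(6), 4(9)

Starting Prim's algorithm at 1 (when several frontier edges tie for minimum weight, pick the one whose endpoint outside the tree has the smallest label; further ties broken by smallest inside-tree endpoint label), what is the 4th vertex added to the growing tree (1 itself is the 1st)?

3

Grow the tree from 1 using Prim:
Step 1: cheapest edge leaving the tree is 1 6 (11); add 6.
Step 2: cheapest edge leaving the tree is 2 6 (6); add 2.
Step 3: cheapest edge leaving the tree is 2 3 (5); add 3.
Step 4: cheapest edge leaving the tree is 3 4 (5); add 4.
Step 5: cheapest edge leaving the tree is 3 5 (5); add 5.
Vertex order: 1, 6, 2, 3, 4, 5. The 4th vertex is 3.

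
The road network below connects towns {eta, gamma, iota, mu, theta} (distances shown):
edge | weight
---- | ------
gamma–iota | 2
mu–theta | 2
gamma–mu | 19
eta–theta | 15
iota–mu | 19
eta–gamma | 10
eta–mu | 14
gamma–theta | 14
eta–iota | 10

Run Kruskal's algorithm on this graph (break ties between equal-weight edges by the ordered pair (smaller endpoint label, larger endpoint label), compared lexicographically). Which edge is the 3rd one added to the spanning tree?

eta-gamma

Kruskal's algorithm — process edges by increasing weight (ties by edge label):
gamma–iota (2): add — endpoints in different components.
mu–theta (2): add — endpoints in different components.
eta–gamma (10): add — endpoints in different components.
eta–iota (10): skip — eta and iota already connected.
eta–mu (14): add — endpoints in different components.
The 3rd edge added is eta–gamma.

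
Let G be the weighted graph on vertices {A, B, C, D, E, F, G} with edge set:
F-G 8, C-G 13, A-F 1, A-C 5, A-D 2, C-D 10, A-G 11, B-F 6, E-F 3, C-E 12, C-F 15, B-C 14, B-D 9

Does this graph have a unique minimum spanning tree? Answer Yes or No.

Yes

Kruskal: consider edges lightest-first.
A-F (1): add. Components now {A,F} {B} {C} {D} {E} {G}
A-D (2): add. Components now {A,D,F} {B} {C} {E} {G}
E-F (3): add. Components now {A,D,E,F} {B} {C} {G}
A-C (5): add. Components now {A,C,D,E,F} {B} {G}
B-F (6): add. Components now {A,B,C,D,E,F} {G}
F-G (8): add. Components now {A,B,C,D,E,F,G}
Every non-tree edge has weight strictly greater than the heaviest edge on the tree path between its endpoints, so the MST is unique.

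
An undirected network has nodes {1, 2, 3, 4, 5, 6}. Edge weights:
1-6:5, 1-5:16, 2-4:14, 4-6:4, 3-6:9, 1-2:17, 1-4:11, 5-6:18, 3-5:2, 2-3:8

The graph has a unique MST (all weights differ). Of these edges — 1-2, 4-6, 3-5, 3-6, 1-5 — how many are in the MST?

3

Kruskal's algorithm — process edges by increasing weight (ties by edge label):
3-5 (2): add. Components now {1} {2} {3,5} {4} {6}
4-6 (4): add. Components now {1} {2} {3,5} {4,6}
1-6 (5): add. Components now {1,4,6} {2} {3,5}
2-3 (8): add. Components now {1,4,6} {2,3,5}
3-6 (9): add. Components now {1,2,3,4,5,6}
MST edge set: {3-5, 4-6, 1-6, 2-3, 3-6}.
Of the listed edges, {4-6, 3-5, 3-6} are in the MST → 3.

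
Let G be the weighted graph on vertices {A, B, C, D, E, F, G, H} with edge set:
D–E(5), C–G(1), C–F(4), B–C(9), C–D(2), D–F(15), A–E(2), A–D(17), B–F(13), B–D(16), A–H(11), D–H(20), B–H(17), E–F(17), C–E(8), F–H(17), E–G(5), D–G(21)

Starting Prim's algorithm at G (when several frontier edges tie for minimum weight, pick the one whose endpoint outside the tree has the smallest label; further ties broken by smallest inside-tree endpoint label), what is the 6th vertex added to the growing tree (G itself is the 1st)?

Grow the tree from G using Prim:
Step 1: cheapest edge leaving the tree is C–G (1); add C.
Step 2: cheapest edge leaving the tree is C–D (2); add D.
Step 3: cheapest edge leaving the tree is C–F (4); add F.
Step 4: cheapest edge leaving the tree is D–E (5); add E.
Step 5: cheapest edge leaving the tree is A–E (2); add A.
Step 6: cheapest edge leaving the tree is B–C (9); add B.
Step 7: cheapest edge leaving the tree is A–H (11); add H.
Vertex order: G, C, D, F, E, A, B, H. The 6th vertex is A.

A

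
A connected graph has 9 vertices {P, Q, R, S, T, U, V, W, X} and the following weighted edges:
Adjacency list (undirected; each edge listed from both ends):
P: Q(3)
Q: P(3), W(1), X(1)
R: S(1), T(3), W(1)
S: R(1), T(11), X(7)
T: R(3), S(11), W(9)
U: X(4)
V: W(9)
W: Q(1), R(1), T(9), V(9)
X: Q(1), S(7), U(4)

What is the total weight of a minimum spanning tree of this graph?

23

Sort edges by weight, then run Kruskal:
Q-W (1): add — endpoints in different components.
Q-X (1): add — endpoints in different components.
R-S (1): add — endpoints in different components.
R-W (1): add — endpoints in different components.
P-Q (3): add — endpoints in different components.
R-T (3): add — endpoints in different components.
U-X (4): add — endpoints in different components.
S-X (7): skip — X and S already connected.
T-W (9): skip — T and W already connected.
V-W (9): add — endpoints in different components.
MST edges: Q-W, Q-X, R-S, R-W, P-Q, R-T, U-X, V-W; total weight 1+1+1+1+3+3+4+9 = 23.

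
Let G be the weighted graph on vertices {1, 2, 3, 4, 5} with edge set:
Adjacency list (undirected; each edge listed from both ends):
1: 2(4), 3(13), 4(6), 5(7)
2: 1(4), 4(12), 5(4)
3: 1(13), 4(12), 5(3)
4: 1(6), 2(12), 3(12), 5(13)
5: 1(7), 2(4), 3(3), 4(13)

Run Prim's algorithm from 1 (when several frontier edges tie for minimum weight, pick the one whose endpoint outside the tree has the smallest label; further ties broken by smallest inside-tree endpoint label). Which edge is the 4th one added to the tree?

Grow the tree from 1 using Prim:
Step 1: cheapest edge leaving the tree is 1–2 (4); add 2.
Step 2: cheapest edge leaving the tree is 2–5 (4); add 5.
Step 3: cheapest edge leaving the tree is 3–5 (3); add 3.
Step 4: cheapest edge leaving the tree is 1–4 (6); add 4.
The 4th edge added is 1–4.

1-4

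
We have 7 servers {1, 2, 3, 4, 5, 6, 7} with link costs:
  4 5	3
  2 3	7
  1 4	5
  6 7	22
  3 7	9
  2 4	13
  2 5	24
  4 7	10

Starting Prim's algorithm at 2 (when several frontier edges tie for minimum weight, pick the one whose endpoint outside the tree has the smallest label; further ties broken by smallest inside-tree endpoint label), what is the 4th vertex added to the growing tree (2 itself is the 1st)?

4

Grow the tree from 2 using Prim:
Step 1: cheapest edge leaving the tree is 2 3 (7); add 3.
Step 2: cheapest edge leaving the tree is 3 7 (9); add 7.
Step 3: cheapest edge leaving the tree is 4 7 (10); add 4.
Step 4: cheapest edge leaving the tree is 4 5 (3); add 5.
Step 5: cheapest edge leaving the tree is 1 4 (5); add 1.
Step 6: cheapest edge leaving the tree is 6 7 (22); add 6.
Vertex order: 2, 3, 7, 4, 5, 1, 6. The 4th vertex is 4.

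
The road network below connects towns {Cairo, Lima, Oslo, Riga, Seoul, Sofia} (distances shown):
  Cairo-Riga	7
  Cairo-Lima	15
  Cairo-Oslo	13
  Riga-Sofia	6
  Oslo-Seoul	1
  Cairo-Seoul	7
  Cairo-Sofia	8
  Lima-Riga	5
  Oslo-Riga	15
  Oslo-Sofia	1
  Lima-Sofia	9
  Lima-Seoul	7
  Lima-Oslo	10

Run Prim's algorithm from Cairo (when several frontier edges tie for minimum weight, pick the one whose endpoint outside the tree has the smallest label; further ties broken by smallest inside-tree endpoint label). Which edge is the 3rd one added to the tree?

Prim, starting at Cairo.
Step 1: frontier [Cairo-Riga 7, Cairo-Seoul 7, Cairo-Sofia 8, Cairo-Oslo 13, Cairo-Lima 15] → take Cairo-Riga (7); add Riga.
Step 2: frontier [Cairo-Seoul 7, Cairo-Sofia 8, Cairo-Oslo 13, Cairo-Lima 15, Lima-Riga 5, Riga-Sofia 6, Oslo-Riga 15] → take Lima-Riga (5); add Lima.
Step 3: frontier [Cairo-Seoul 7, Cairo-Sofia 8, Cairo-Oslo 13, Lima-Seoul 7, Lima-Sofia 9, Lima-Oslo 10, Riga-Sofia 6, Oslo-Riga 15] → take Riga-Sofia (6); add Sofia.
Step 4: frontier [Cairo-Seoul 7, Cairo-Oslo 13, Lima-Seoul 7, Lima-Oslo 10, Oslo-Riga 15, Oslo-Sofia 1] → take Oslo-Sofia (1); add Oslo.
Step 5: frontier [Cairo-Seoul 7, Lima-Seoul 7, Oslo-Seoul 1] → take Oslo-Seoul (1); add Seoul.
The 3rd edge added is Riga-Sofia.

Riga-Sofia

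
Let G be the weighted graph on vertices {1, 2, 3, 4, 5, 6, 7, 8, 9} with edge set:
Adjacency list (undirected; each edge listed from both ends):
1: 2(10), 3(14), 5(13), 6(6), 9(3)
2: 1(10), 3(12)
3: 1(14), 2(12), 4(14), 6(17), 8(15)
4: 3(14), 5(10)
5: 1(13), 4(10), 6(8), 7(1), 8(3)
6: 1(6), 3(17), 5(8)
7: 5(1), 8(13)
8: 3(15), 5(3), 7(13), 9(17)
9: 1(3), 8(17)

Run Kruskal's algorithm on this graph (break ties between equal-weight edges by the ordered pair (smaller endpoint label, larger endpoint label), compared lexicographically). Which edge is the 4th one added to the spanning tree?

1-6

Kruskal: consider edges lightest-first.
5–7 (1): add — endpoints in different components.
1–9 (3): add — endpoints in different components.
5–8 (3): add — endpoints in different components.
1–6 (6): add — endpoints in different components.
5–6 (8): add — endpoints in different components.
1–2 (10): add — endpoints in different components.
4–5 (10): add — endpoints in different components.
2–3 (12): add — endpoints in different components.
The 4th edge added is 1–6.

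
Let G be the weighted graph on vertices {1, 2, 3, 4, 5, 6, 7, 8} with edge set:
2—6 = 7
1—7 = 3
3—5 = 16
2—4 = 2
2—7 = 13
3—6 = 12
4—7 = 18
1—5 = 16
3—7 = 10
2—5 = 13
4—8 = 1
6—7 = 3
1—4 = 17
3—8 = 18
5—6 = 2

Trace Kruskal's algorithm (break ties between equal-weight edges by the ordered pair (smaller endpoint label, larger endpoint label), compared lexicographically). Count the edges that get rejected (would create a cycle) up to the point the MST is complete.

Sort edges by weight, then run Kruskal:
4—8 (1): add — endpoints in different components.
2—4 (2): add — endpoints in different components.
5—6 (2): add — endpoints in different components.
1—7 (3): add — endpoints in different components.
6—7 (3): add — endpoints in different components.
2—6 (7): add — endpoints in different components.
3—7 (10): add — endpoints in different components.
Edges rejected before the tree was complete: 0.

0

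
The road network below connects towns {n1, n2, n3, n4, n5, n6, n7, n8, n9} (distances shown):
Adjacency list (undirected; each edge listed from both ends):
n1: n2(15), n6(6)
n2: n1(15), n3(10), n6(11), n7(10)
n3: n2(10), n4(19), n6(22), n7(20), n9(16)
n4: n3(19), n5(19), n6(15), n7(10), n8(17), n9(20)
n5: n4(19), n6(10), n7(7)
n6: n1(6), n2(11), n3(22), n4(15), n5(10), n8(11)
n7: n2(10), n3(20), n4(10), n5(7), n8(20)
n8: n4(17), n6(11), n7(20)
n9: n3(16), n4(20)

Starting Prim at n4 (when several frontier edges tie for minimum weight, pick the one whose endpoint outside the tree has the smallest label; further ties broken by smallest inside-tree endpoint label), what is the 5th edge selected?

n5-n6

Prim's algorithm from n4:
Step 1: cheapest edge leaving the tree is n4–n7 (10); add n7.
Step 2: cheapest edge leaving the tree is n5–n7 (7); add n5.
Step 3: cheapest edge leaving the tree is n2–n7 (10); add n2.
Step 4: cheapest edge leaving the tree is n2–n3 (10); add n3.
Step 5: cheapest edge leaving the tree is n5–n6 (10); add n6.
Step 6: cheapest edge leaving the tree is n1–n6 (6); add n1.
Step 7: cheapest edge leaving the tree is n6–n8 (11); add n8.
Step 8: cheapest edge leaving the tree is n3–n9 (16); add n9.
The 5th edge added is n5–n6.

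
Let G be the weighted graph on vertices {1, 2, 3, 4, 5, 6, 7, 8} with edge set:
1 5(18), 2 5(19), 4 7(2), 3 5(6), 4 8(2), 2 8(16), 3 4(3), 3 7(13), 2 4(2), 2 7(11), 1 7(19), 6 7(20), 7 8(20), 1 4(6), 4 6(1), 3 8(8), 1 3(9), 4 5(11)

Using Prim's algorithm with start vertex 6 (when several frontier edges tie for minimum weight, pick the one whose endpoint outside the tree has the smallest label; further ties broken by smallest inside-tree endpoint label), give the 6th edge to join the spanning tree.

Prim's algorithm from 6:
Step 1: cheapest edge leaving the tree is 4 6 (1); add 4.
Step 2: cheapest edge leaving the tree is 2 4 (2); add 2.
Step 3: cheapest edge leaving the tree is 4 7 (2); add 7.
Step 4: cheapest edge leaving the tree is 4 8 (2); add 8.
Step 5: cheapest edge leaving the tree is 3 4 (3); add 3.
Step 6: cheapest edge leaving the tree is 1 4 (6); add 1.
Step 7: cheapest edge leaving the tree is 3 5 (6); add 5.
The 6th edge added is 1 4.

1-4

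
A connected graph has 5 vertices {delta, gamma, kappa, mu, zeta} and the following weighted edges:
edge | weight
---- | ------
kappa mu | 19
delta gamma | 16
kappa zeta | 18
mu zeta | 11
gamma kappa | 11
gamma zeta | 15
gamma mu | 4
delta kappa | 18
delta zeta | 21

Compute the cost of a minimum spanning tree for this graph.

Kruskal's algorithm — process edges by increasing weight (ties by edge label):
gamma mu (4): add. Components now {zeta} {gamma,mu} {delta} {kappa}
gamma kappa (11): add. Components now {zeta} {gamma,kappa,mu} {delta}
mu zeta (11): add. Components now {gamma,kappa,mu,zeta} {delta}
gamma zeta (15): skip — zeta and gamma already connected.
delta gamma (16): add. Components now {delta,gamma,kappa,mu,zeta}
MST edges: gamma mu, gamma kappa, mu zeta, delta gamma; total weight 4+11+11+16 = 42.

42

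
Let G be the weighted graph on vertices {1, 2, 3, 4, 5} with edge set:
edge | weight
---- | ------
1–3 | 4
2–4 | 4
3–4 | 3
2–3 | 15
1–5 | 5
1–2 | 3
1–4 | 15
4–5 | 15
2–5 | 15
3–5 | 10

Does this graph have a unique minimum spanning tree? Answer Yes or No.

No

Sort edges by weight, then run Kruskal:
1–2 (3): add — endpoints in different components.
3–4 (3): add — endpoints in different components.
1–3 (4): add — endpoints in different components.
2–4 (4): skip — 2 and 4 already connected.
1–5 (5): add — endpoints in different components.
Non-tree edge 2–4 has weight 4, equal to the heaviest edge on its tree cycle — swapping gives another MST of the same weight. Not unique.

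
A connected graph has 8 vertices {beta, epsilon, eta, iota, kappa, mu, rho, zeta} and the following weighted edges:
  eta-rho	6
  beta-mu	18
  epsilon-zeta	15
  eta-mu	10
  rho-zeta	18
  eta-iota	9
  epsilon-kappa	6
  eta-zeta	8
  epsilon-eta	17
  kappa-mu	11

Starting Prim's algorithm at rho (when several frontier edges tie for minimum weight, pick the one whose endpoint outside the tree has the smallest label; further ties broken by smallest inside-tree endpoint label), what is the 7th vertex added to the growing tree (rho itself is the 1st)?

epsilon

Prim, starting at rho.
Step 1: frontier [eta-rho 6, rho-zeta 18] → take eta-rho (6); add eta.
Step 2: frontier [eta-zeta 8, eta-iota 9, eta-mu 10, epsilon-eta 17, rho-zeta 18] → take eta-zeta (8); add zeta.
Step 3: frontier [eta-iota 9, eta-mu 10, epsilon-eta 17, epsilon-zeta 15] → take eta-iota (9); add iota.
Step 4: frontier [eta-mu 10, epsilon-eta 17, epsilon-zeta 15] → take eta-mu (10); add mu.
Step 5: frontier [epsilon-eta 17, kappa-mu 11, beta-mu 18, epsilon-zeta 15] → take kappa-mu (11); add kappa.
Step 6: frontier [epsilon-eta 17, epsilon-kappa 6, beta-mu 18, epsilon-zeta 15] → take epsilon-kappa (6); add epsilon.
Step 7: frontier [beta-mu 18] → take beta-mu (18); add beta.
Vertex order: rho, eta, zeta, iota, mu, kappa, epsilon, beta. The 7th vertex is epsilon.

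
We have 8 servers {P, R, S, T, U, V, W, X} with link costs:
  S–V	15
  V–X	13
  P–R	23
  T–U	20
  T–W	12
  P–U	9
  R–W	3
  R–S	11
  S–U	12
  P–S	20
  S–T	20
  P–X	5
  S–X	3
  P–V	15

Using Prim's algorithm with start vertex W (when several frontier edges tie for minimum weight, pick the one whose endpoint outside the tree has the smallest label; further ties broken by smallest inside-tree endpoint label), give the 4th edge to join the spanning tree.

P-X

Prim, starting at W.
Step 1: cheapest edge leaving the tree is R–W (3); add R.
Step 2: cheapest edge leaving the tree is R–S (11); add S.
Step 3: cheapest edge leaving the tree is S–X (3); add X.
Step 4: cheapest edge leaving the tree is P–X (5); add P.
Step 5: cheapest edge leaving the tree is P–U (9); add U.
Step 6: cheapest edge leaving the tree is T–W (12); add T.
Step 7: cheapest edge leaving the tree is V–X (13); add V.
The 4th edge added is P–X.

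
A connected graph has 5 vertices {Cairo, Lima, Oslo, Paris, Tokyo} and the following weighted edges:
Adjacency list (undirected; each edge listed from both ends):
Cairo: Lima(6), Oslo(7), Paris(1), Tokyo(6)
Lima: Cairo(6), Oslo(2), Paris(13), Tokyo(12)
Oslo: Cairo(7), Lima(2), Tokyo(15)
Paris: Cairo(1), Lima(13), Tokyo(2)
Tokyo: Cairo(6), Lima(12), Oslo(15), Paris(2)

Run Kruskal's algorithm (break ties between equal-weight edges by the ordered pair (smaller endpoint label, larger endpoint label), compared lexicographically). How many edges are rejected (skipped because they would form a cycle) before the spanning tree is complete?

0

Kruskal: consider edges lightest-first.
Cairo Paris (1): add — endpoints in different components.
Lima Oslo (2): add — endpoints in different components.
Paris Tokyo (2): add — endpoints in different components.
Cairo Lima (6): add — endpoints in different components.
Edges rejected before the tree was complete: 0.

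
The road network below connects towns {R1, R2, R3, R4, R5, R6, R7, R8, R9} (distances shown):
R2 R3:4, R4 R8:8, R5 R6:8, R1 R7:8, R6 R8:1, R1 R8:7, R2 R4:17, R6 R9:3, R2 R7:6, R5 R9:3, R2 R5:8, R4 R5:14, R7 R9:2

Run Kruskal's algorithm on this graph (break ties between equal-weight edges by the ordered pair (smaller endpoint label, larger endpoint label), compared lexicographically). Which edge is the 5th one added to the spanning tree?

Kruskal's algorithm — process edges by increasing weight (ties by edge label):
R6 R8 (1): add — endpoints in different components.
R7 R9 (2): add — endpoints in different components.
R5 R9 (3): add — endpoints in different components.
R6 R9 (3): add — endpoints in different components.
R2 R3 (4): add — endpoints in different components.
R2 R7 (6): add — endpoints in different components.
R1 R8 (7): add — endpoints in different components.
R1 R7 (8): skip — R1 and R7 already connected.
R2 R5 (8): skip — R2 and R5 already connected.
R4 R8 (8): add — endpoints in different components.
The 5th edge added is R2 R3.

R2-R3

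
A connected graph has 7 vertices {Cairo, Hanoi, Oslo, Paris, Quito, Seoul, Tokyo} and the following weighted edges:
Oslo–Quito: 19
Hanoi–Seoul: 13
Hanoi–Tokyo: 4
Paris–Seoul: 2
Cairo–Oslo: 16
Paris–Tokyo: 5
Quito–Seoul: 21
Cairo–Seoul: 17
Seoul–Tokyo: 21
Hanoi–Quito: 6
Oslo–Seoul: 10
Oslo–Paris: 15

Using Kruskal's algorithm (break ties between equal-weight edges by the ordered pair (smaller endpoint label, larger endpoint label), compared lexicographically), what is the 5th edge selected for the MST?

Oslo-Seoul

Kruskal's algorithm — process edges by increasing weight (ties by edge label):
Paris–Seoul (2): add. Components now {Cairo} {Quito} {Paris,Seoul} {Oslo} {Hanoi} {Tokyo}
Hanoi–Tokyo (4): add. Components now {Cairo} {Quito} {Paris,Seoul} {Oslo} {Hanoi,Tokyo}
Paris–Tokyo (5): add. Components now {Cairo} {Quito} {Hanoi,Paris,Seoul,Tokyo} {Oslo}
Hanoi–Quito (6): add. Components now {Cairo} {Hanoi,Paris,Quito,Seoul,Tokyo} {Oslo}
Oslo–Seoul (10): add. Components now {Cairo} {Hanoi,Oslo,Paris,Quito,Seoul,Tokyo}
Hanoi–Seoul (13): skip — Hanoi and Seoul already connected.
Oslo–Paris (15): skip — Paris and Oslo already connected.
Cairo–Oslo (16): add. Components now {Cairo,Hanoi,Oslo,Paris,Quito,Seoul,Tokyo}
The 5th edge added is Oslo–Seoul.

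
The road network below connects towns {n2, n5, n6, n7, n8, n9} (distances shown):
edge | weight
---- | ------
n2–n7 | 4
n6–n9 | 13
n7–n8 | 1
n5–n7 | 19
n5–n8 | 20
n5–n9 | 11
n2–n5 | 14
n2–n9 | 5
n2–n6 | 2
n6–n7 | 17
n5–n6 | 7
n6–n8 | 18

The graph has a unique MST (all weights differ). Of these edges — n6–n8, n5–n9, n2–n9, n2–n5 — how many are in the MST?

1

Sort edges by weight, then run Kruskal:
n7–n8 (1): add. Components now {n6} {n5} {n9} {n7,n8} {n2}
n2–n6 (2): add. Components now {n2,n6} {n5} {n9} {n7,n8}
n2–n7 (4): add. Components now {n2,n6,n7,n8} {n5} {n9}
n2–n9 (5): add. Components now {n2,n6,n7,n8,n9} {n5}
n5–n6 (7): add. Components now {n2,n5,n6,n7,n8,n9}
MST edge set: {n7–n8, n2–n6, n2–n7, n2–n9, n5–n6}.
Of the listed edges, {n2–n9} are in the MST → 1.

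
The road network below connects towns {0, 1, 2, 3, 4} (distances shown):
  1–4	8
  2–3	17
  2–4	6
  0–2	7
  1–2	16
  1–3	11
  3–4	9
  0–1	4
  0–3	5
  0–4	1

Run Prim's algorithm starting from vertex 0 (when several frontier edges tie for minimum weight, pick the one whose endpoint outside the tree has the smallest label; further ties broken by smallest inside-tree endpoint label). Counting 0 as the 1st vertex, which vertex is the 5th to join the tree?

Prim's algorithm from 0:
Step 1: cheapest edge leaving the tree is 0–4 (1); add 4.
Step 2: cheapest edge leaving the tree is 0–1 (4); add 1.
Step 3: cheapest edge leaving the tree is 0–3 (5); add 3.
Step 4: cheapest edge leaving the tree is 2–4 (6); add 2.
Vertex order: 0, 4, 1, 3, 2. The 5th vertex is 2.

2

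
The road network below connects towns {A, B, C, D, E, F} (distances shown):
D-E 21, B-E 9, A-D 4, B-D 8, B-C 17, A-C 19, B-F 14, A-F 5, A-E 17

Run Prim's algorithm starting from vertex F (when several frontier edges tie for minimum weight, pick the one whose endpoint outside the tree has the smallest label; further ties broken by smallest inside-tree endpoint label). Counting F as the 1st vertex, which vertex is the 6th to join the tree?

C

Prim's algorithm from F:
Step 1: frontier [A-F 5, B-F 14] → take A-F (5); add A.
Step 2: frontier [A-D 4, A-E 17, A-C 19, B-F 14] → take A-D (4); add D.
Step 3: frontier [A-E 17, A-C 19, B-D 8, D-E 21, B-F 14] → take B-D (8); add B.
Step 4: frontier [A-E 17, A-C 19, B-E 9, B-C 17, D-E 21] → take B-E (9); add E.
Step 5: frontier [A-C 19, B-C 17] → take B-C (17); add C.
Vertex order: F, A, D, B, E, C. The 6th vertex is C.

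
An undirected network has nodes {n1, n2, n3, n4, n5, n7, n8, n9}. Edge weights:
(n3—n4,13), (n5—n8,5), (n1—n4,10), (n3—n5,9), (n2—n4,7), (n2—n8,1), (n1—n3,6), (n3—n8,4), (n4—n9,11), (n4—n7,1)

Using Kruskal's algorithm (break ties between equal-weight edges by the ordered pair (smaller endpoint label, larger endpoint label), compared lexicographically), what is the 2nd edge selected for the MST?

Kruskal: consider edges lightest-first.
n2—n8 (1): add — endpoints in different components.
n4—n7 (1): add — endpoints in different components.
n3—n8 (4): add — endpoints in different components.
n5—n8 (5): add — endpoints in different components.
n1—n3 (6): add — endpoints in different components.
n2—n4 (7): add — endpoints in different components.
n3—n5 (9): skip — n5 and n3 already connected.
n1—n4 (10): skip — n4 and n1 already connected.
n4—n9 (11): add — endpoints in different components.
The 2nd edge added is n4—n7.

n4-n7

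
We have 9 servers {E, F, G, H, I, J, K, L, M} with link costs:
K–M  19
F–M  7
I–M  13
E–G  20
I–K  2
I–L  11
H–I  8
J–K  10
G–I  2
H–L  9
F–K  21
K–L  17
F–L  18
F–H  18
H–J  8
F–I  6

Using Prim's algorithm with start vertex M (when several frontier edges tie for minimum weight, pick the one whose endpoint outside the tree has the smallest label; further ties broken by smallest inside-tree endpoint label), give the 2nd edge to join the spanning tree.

Prim's algorithm from M:
Step 1: cheapest edge leaving the tree is F–M (7); add F.
Step 2: cheapest edge leaving the tree is F–I (6); add I.
Step 3: cheapest edge leaving the tree is G–I (2); add G.
Step 4: cheapest edge leaving the tree is I–K (2); add K.
Step 5: cheapest edge leaving the tree is H–I (8); add H.
Step 6: cheapest edge leaving the tree is H–J (8); add J.
Step 7: cheapest edge leaving the tree is H–L (9); add L.
Step 8: cheapest edge leaving the tree is E–G (20); add E.
The 2nd edge added is F–I.

F-I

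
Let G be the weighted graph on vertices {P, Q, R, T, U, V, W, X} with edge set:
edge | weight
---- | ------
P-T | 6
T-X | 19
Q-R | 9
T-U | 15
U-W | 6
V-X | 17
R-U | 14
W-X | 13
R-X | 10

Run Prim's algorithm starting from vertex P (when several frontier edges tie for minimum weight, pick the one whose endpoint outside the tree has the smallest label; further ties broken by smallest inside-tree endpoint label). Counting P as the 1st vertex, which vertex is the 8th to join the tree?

Prim's algorithm from P:
Step 1: frontier [P-T 6] → take P-T (6); add T.
Step 2: frontier [T-U 15, T-X 19] → take T-U (15); add U.
Step 3: frontier [T-X 19, U-W 6, R-U 14] → take U-W (6); add W.
Step 4: frontier [T-X 19, R-U 14, W-X 13] → take W-X (13); add X.
Step 5: frontier [R-U 14, R-X 10, V-X 17] → take R-X (10); add R.
Step 6: frontier [Q-R 9, V-X 17] → take Q-R (9); add Q.
Step 7: frontier [V-X 17] → take V-X (17); add V.
Vertex order: P, T, U, W, X, R, Q, V. The 8th vertex is V.

V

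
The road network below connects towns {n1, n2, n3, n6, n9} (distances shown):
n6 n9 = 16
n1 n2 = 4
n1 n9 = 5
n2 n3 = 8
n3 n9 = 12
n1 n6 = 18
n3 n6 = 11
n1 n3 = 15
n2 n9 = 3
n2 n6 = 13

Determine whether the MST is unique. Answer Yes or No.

Yes

Kruskal's algorithm — process edges by increasing weight (ties by edge label):
n2 n9 (3): add — endpoints in different components.
n1 n2 (4): add — endpoints in different components.
n1 n9 (5): skip — n9 and n1 already connected.
n2 n3 (8): add — endpoints in different components.
n3 n6 (11): add — endpoints in different components.
Every non-tree edge has weight strictly greater than the heaviest edge on the tree path between its endpoints, so the MST is unique.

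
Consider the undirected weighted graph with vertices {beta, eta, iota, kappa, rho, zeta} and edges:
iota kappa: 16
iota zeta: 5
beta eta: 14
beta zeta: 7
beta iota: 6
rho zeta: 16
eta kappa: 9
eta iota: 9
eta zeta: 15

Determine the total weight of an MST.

Kruskal: consider edges lightest-first.
iota zeta (5): add. Components now {kappa} {eta} {iota,zeta} {beta} {rho}
beta iota (6): add. Components now {kappa} {eta} {beta,iota,zeta} {rho}
beta zeta (7): skip — beta and zeta already connected.
eta iota (9): add. Components now {kappa} {beta,eta,iota,zeta} {rho}
eta kappa (9): add. Components now {beta,eta,iota,kappa,zeta} {rho}
beta eta (14): skip — eta and beta already connected.
eta zeta (15): skip — eta and zeta already connected.
iota kappa (16): skip — kappa and iota already connected.
rho zeta (16): add. Components now {beta,eta,iota,kappa,rho,zeta}
MST edges: iota zeta, beta iota, eta iota, eta kappa, rho zeta; total weight 5+6+9+9+16 = 45.

45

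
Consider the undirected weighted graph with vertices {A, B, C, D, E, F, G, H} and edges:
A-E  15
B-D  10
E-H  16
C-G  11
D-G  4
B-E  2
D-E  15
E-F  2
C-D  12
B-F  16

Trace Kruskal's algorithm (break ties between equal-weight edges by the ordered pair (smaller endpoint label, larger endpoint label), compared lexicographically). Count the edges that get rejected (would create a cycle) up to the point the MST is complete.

Sort edges by weight, then run Kruskal:
B-E (2): add — endpoints in different components.
E-F (2): add — endpoints in different components.
D-G (4): add — endpoints in different components.
B-D (10): add — endpoints in different components.
C-G (11): add — endpoints in different components.
C-D (12): skip — C and D already connected.
A-E (15): add — endpoints in different components.
D-E (15): skip — D and E already connected.
B-F (16): skip — B and F already connected.
E-H (16): add — endpoints in different components.
Edges rejected before the tree was complete: 3.

3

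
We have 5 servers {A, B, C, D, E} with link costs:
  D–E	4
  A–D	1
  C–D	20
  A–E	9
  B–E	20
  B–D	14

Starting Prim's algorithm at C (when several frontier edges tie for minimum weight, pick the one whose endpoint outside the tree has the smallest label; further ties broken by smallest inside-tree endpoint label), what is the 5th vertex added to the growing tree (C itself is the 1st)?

Prim's algorithm from C:
Step 1: frontier [C–D 20] → take C–D (20); add D.
Step 2: frontier [A–D 1, D–E 4, B–D 14] → take A–D (1); add A.
Step 3: frontier [A–E 9, D–E 4, B–D 14] → take D–E (4); add E.
Step 4: frontier [B–D 14, B–E 20] → take B–D (14); add B.
Vertex order: C, D, A, E, B. The 5th vertex is B.

B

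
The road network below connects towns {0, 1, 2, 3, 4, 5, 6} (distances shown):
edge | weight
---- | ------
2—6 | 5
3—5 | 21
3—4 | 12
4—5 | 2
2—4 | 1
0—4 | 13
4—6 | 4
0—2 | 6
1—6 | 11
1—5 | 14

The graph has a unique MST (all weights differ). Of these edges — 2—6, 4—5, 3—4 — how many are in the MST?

Kruskal's algorithm — process edges by increasing weight (ties by edge label):
2—4 (1): add — endpoints in different components.
4—5 (2): add — endpoints in different components.
4—6 (4): add — endpoints in different components.
2—6 (5): skip — 2 and 6 already connected.
0—2 (6): add — endpoints in different components.
1—6 (11): add — endpoints in different components.
3—4 (12): add — endpoints in different components.
MST edge set: {2—4, 4—5, 4—6, 0—2, 1—6, 3—4}.
Of the listed edges, {4—5, 3—4} are in the MST → 2.

2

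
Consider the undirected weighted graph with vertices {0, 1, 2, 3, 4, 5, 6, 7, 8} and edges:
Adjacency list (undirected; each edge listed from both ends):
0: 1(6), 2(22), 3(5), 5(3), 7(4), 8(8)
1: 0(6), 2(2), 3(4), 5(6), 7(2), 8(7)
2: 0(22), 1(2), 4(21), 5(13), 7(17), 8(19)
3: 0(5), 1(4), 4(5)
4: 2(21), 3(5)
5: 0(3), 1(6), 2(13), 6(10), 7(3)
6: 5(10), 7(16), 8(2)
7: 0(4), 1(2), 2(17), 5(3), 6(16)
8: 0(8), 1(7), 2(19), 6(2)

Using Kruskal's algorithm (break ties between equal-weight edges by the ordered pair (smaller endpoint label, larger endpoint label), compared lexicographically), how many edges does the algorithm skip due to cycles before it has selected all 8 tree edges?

4

Kruskal's algorithm — process edges by increasing weight (ties by edge label):
1-2 (2): add — endpoints in different components.
1-7 (2): add — endpoints in different components.
6-8 (2): add — endpoints in different components.
0-5 (3): add — endpoints in different components.
5-7 (3): add — endpoints in different components.
0-7 (4): skip — 0 and 7 already connected.
1-3 (4): add — endpoints in different components.
0-3 (5): skip — 0 and 3 already connected.
3-4 (5): add — endpoints in different components.
0-1 (6): skip — 0 and 1 already connected.
1-5 (6): skip — 1 and 5 already connected.
1-8 (7): add — endpoints in different components.
Edges rejected before the tree was complete: 4.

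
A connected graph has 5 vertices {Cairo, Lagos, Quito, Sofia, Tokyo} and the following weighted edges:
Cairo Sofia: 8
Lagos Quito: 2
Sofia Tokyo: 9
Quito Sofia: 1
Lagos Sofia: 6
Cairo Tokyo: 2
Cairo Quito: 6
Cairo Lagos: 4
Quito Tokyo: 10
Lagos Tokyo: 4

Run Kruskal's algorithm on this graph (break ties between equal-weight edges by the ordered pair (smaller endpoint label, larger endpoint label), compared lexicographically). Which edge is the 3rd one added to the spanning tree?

Kruskal: consider edges lightest-first.
Quito Sofia (1): add. Components now {Quito,Sofia} {Lagos} {Cairo} {Tokyo}
Cairo Tokyo (2): add. Components now {Quito,Sofia} {Lagos} {Cairo,Tokyo}
Lagos Quito (2): add. Components now {Lagos,Quito,Sofia} {Cairo,Tokyo}
Cairo Lagos (4): add. Components now {Cairo,Lagos,Quito,Sofia,Tokyo}
The 3rd edge added is Lagos Quito.

Lagos-Quito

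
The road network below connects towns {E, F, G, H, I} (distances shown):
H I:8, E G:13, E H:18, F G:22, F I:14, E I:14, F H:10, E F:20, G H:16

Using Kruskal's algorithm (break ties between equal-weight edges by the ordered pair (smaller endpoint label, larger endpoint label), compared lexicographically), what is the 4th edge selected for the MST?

E-I

Kruskal's algorithm — process edges by increasing weight (ties by edge label):
H I (8): add — endpoints in different components.
F H (10): add — endpoints in different components.
E G (13): add — endpoints in different components.
E I (14): add — endpoints in different components.
The 4th edge added is E I.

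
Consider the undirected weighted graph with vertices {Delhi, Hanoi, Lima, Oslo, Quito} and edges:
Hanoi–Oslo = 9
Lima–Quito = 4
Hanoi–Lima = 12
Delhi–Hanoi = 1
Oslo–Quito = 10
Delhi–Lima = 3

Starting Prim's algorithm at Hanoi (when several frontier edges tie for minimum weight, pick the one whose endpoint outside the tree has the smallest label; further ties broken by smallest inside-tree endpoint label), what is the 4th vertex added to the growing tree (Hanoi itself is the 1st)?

Quito

Prim's algorithm from Hanoi:
Step 1: frontier [Delhi–Hanoi 1, Hanoi–Oslo 9, Hanoi–Lima 12] → take Delhi–Hanoi (1); add Delhi.
Step 2: frontier [Delhi–Lima 3, Hanoi–Oslo 9, Hanoi–Lima 12] → take Delhi–Lima (3); add Lima.
Step 3: frontier [Hanoi–Oslo 9, Lima–Quito 4] → take Lima–Quito (4); add Quito.
Step 4: frontier [Hanoi–Oslo 9, Oslo–Quito 10] → take Hanoi–Oslo (9); add Oslo.
Vertex order: Hanoi, Delhi, Lima, Quito, Oslo. The 4th vertex is Quito.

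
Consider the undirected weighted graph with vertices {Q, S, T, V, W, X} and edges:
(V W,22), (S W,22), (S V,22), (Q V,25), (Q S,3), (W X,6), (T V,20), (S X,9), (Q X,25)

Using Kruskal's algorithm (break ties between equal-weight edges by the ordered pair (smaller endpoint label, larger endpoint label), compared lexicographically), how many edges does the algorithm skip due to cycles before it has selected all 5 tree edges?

0

Kruskal: consider edges lightest-first.
Q S (3): add — endpoints in different components.
W X (6): add — endpoints in different components.
S X (9): add — endpoints in different components.
T V (20): add — endpoints in different components.
S V (22): add — endpoints in different components.
Edges rejected before the tree was complete: 0.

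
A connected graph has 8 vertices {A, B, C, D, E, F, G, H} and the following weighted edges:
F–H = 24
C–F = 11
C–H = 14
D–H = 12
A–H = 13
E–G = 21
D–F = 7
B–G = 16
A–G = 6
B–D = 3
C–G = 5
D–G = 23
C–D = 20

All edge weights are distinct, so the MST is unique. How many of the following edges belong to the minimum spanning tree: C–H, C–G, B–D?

2

Sort edges by weight, then run Kruskal:
B–D (3): add — endpoints in different components.
C–G (5): add — endpoints in different components.
A–G (6): add — endpoints in different components.
D–F (7): add — endpoints in different components.
C–F (11): add — endpoints in different components.
D–H (12): add — endpoints in different components.
A–H (13): skip — A and H already connected.
C–H (14): skip — C and H already connected.
B–G (16): skip — B and G already connected.
C–D (20): skip — C and D already connected.
E–G (21): add — endpoints in different components.
MST edge set: {B–D, C–G, A–G, D–F, C–F, D–H, E–G}.
Of the listed edges, {C–G, B–D} are in the MST → 2.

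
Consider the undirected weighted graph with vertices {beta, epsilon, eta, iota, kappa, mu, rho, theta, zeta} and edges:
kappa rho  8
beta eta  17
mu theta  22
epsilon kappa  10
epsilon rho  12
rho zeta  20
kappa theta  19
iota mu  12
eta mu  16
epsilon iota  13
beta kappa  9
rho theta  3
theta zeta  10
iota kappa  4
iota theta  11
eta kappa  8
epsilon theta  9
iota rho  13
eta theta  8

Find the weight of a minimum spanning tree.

Kruskal's algorithm — process edges by increasing weight (ties by edge label):
rho theta (3): add — endpoints in different components.
iota kappa (4): add — endpoints in different components.
eta kappa (8): add — endpoints in different components.
eta theta (8): add — endpoints in different components.
kappa rho (8): skip — kappa and rho already connected.
beta kappa (9): add — endpoints in different components.
epsilon theta (9): add — endpoints in different components.
epsilon kappa (10): skip — epsilon and kappa already connected.
theta zeta (10): add — endpoints in different components.
iota theta (11): skip — theta and iota already connected.
epsilon rho (12): skip — epsilon and rho already connected.
iota mu (12): add — endpoints in different components.
MST edges: rho theta, iota kappa, eta kappa, eta theta, beta kappa, epsilon theta, theta zeta, iota mu; total weight 3+4+8+8+9+9+10+12 = 63.

63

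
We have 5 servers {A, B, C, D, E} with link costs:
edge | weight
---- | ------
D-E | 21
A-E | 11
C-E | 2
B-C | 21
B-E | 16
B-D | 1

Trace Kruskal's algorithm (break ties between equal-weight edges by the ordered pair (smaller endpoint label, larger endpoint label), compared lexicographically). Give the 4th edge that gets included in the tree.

B-E

Sort edges by weight, then run Kruskal:
B-D (1): add — endpoints in different components.
C-E (2): add — endpoints in different components.
A-E (11): add — endpoints in different components.
B-E (16): add — endpoints in different components.
The 4th edge added is B-E.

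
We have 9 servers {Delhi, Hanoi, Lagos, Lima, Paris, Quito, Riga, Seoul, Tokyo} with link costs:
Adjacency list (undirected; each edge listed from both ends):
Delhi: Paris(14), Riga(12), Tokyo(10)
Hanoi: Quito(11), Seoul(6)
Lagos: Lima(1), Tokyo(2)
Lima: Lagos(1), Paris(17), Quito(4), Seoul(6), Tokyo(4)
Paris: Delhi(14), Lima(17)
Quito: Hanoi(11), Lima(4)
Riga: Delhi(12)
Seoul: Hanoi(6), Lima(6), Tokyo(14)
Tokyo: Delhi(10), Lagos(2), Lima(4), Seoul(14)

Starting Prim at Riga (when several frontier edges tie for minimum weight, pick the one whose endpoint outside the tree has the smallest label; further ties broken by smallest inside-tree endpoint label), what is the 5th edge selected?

Prim, starting at Riga.
Step 1: cheapest edge leaving the tree is Delhi Riga (12); add Delhi.
Step 2: cheapest edge leaving the tree is Delhi Tokyo (10); add Tokyo.
Step 3: cheapest edge leaving the tree is Lagos Tokyo (2); add Lagos.
Step 4: cheapest edge leaving the tree is Lagos Lima (1); add Lima.
Step 5: cheapest edge leaving the tree is Lima Quito (4); add Quito.
Step 6: cheapest edge leaving the tree is Lima Seoul (6); add Seoul.
Step 7: cheapest edge leaving the tree is Hanoi Seoul (6); add Hanoi.
Step 8: cheapest edge leaving the tree is Delhi Paris (14); add Paris.
The 5th edge added is Lima Quito.

Lima-Quito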